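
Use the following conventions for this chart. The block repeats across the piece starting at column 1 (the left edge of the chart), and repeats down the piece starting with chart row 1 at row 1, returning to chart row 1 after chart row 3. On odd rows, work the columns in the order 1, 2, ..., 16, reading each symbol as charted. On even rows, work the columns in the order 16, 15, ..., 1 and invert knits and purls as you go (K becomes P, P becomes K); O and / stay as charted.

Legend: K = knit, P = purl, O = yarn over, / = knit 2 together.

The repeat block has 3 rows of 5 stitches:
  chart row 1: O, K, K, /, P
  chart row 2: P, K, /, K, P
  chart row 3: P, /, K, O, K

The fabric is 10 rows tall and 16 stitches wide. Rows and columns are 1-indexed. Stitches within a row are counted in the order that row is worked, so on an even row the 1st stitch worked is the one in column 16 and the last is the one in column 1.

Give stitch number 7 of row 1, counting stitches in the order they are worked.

== STITCH ==
K

Derivation:
For row 1: chart row = ((1-1) mod 3) + 1 = 1; this is a RS (odd) row.
Chart row 1 tiled across columns 1-16: O K K / P O K K / P O K K / P O
RS: work column 1 to column 16, symbols as charted — the tiled row is the row as worked.
The 7th stitch worked is K.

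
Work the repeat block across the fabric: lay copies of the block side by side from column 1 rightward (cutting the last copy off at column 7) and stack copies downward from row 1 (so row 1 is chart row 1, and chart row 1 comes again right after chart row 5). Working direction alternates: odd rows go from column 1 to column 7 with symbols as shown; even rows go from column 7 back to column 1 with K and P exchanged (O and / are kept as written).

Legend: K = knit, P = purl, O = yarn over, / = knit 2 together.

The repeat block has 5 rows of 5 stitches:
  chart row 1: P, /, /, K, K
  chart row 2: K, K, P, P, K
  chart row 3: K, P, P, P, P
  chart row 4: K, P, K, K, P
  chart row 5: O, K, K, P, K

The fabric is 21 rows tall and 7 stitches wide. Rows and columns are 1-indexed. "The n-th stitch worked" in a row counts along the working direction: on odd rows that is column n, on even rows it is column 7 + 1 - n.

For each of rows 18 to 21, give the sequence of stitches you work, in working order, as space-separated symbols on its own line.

Row 18: chart row 3, WS - tiled (columns 1-7): K P P P P K P; work from column 7 back to 1 with K<->P swapped.
Row 19: chart row 4, RS - tile across columns 1-7 and work as-is.
Row 20: chart row 5, WS - tiled (columns 1-7): O K K P K O K; work from column 7 back to 1 with K<->P swapped.
Row 21: chart row 1, RS - tile across columns 1-7 and work as-is.

Result:
K P K K K K P
K P K K P K P
P O P K P P O
P / / K K P /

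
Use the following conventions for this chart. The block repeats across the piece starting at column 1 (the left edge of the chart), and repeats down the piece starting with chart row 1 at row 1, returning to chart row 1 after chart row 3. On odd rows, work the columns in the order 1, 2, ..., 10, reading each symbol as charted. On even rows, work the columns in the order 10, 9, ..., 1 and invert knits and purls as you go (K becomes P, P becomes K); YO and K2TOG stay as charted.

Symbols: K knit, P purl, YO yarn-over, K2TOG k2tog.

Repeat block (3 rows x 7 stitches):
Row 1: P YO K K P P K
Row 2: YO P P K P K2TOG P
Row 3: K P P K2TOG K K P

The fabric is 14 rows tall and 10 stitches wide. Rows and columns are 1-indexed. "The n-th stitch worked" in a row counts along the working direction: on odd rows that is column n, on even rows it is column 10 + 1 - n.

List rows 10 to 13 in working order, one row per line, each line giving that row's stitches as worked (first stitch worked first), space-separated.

Rows as worked:
P YO K P K K P P YO K
YO P P K P K2TOG P YO P P
K K P K P P K2TOG K K P
P YO K K P P K P YO K

Derivation:
Row 10: chart row 1, WS - tiled (columns 1-10): P YO K K P P K P YO K; work from column 10 back to 1 with K<->P swapped.
Row 11: chart row 2, RS - tile across columns 1-10 and work as-is.
Row 12: chart row 3, WS - tiled (columns 1-10): K P P K2TOG K K P K P P; work from column 10 back to 1 with K<->P swapped.
Row 13: chart row 1, RS - tile across columns 1-10 and work as-is.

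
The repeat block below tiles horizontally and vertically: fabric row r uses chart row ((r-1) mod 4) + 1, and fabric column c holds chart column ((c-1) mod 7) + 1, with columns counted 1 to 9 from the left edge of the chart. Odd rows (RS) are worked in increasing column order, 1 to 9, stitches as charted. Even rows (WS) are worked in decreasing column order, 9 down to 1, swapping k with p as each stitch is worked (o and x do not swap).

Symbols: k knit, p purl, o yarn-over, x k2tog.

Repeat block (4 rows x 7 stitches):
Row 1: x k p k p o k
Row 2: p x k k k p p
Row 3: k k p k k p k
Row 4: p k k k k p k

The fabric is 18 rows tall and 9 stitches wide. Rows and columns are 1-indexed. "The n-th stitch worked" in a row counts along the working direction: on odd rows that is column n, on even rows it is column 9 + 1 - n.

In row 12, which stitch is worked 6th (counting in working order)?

Result:
p

Derivation:
Row 12: (12-1) mod 4 = 3, so use chart row 4. Even row -> WS.
Chart row 4 tiled across columns 1-9: p k k k k p k p k
WS: work from column 9 back to column 1 (reverse the tiled row), swapping k<->p (o and x unchanged).
Row 12 as worked: p k p k p p p p k
Counting 6 along the worked row gives p.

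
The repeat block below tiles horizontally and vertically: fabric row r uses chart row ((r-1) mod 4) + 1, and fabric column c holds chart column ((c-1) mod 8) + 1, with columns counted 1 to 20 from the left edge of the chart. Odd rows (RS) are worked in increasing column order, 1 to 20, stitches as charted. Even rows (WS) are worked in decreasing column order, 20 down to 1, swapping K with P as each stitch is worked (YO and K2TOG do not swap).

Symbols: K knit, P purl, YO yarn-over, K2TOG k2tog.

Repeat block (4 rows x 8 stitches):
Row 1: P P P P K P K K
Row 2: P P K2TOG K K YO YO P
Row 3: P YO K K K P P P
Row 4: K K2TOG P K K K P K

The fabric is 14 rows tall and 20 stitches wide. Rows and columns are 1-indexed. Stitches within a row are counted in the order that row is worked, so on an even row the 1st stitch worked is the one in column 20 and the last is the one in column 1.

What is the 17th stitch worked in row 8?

For row 8: chart row = ((8-1) mod 4) + 1 = 4; this is a WS (even) row.
Chart row 4 tiled across columns 1-20: K K2TOG P K K K P K K K2TOG P K K K P K K K2TOG P K
Wrong side: read the tiled row from column 20 down to 1 and exchange K with P (leave YO, K2TOG).
Row 8 as worked: P K K2TOG P P K P P P K K2TOG P P K P P P K K2TOG P
Counting 17 along the worked row gives P.

Stitch:
P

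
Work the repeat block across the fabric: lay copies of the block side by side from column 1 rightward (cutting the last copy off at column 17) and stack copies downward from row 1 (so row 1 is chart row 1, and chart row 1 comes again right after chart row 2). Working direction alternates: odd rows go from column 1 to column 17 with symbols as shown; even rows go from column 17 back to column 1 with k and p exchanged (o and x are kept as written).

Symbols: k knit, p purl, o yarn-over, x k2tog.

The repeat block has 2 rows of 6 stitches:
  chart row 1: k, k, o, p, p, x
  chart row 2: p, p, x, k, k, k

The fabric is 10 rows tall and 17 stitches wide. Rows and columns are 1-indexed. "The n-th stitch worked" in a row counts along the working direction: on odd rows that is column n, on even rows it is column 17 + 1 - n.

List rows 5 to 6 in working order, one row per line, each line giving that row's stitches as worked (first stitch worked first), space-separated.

Row 5: chart row 1, RS - tile across columns 1-17 and work as-is.
Row 6: chart row 2, WS - tiled (columns 1-17): p p x k k k p p x k k k p p x k k; work from column 17 back to 1 with k<->p swapped.

Rows as worked:
k k o p p x k k o p p x k k o p p
p p x k k p p p x k k p p p x k k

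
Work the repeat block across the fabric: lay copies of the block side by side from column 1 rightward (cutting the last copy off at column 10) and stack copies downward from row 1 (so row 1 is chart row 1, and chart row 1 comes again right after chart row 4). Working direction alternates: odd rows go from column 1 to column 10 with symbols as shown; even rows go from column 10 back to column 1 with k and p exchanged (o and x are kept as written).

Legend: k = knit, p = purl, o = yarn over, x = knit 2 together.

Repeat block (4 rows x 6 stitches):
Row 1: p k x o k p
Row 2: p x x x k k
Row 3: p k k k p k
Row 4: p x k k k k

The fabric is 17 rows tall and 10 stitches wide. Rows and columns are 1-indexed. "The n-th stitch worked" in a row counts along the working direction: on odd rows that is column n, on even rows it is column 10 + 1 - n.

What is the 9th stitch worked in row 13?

Row 13: (13-1) mod 4 = 0, so use chart row 1. Odd row -> RS.
Chart row 1 tiled across columns 1-10: p k x o k p p k x o
RS: work column 1 to column 10, symbols as charted — the tiled row is the row as worked.
Stitch 9 in working order -> x

Stitch:
x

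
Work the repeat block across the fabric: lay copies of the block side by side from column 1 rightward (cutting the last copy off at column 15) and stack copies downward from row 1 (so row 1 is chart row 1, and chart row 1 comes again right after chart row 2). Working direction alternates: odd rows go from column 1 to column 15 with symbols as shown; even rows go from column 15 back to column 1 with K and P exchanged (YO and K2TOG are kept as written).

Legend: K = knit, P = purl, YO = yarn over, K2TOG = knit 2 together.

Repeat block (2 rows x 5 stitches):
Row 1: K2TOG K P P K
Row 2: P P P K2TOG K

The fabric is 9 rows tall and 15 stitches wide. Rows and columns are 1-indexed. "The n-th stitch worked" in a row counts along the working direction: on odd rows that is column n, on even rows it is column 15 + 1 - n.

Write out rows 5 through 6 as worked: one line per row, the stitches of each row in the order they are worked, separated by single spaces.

Result:
K2TOG K P P K K2TOG K P P K K2TOG K P P K
P K2TOG K K K P K2TOG K K K P K2TOG K K K

Derivation:
Row 5: chart row 1, RS - tile across columns 1-15 and work as-is.
Row 6: chart row 2, WS - tiled (columns 1-15): P P P K2TOG K P P P K2TOG K P P P K2TOG K; work from column 15 back to 1 with K<->P swapped.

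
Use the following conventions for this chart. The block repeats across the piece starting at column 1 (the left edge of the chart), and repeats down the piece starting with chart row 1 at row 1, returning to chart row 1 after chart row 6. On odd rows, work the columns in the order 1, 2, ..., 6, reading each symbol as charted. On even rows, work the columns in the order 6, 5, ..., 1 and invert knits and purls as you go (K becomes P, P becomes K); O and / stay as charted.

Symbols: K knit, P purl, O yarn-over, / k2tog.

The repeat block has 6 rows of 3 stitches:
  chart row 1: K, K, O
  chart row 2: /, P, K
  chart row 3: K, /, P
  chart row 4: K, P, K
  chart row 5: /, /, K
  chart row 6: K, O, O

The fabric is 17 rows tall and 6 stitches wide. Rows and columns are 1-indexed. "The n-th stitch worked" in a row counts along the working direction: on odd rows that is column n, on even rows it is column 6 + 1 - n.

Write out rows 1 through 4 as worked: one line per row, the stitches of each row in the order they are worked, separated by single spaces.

Rows as worked:
K K O K K O
P K / P K /
K / P K / P
P K P P K P

Derivation:
Row 1: chart row 1, RS - tile across columns 1-6 and work as-is.
Row 2: chart row 2, WS - tiled (columns 1-6): / P K / P K; work from column 6 back to 1 with K<->P swapped.
Row 3: chart row 3, RS - tile across columns 1-6 and work as-is.
Row 4: chart row 4, WS - tiled (columns 1-6): K P K K P K; work from column 6 back to 1 with K<->P swapped.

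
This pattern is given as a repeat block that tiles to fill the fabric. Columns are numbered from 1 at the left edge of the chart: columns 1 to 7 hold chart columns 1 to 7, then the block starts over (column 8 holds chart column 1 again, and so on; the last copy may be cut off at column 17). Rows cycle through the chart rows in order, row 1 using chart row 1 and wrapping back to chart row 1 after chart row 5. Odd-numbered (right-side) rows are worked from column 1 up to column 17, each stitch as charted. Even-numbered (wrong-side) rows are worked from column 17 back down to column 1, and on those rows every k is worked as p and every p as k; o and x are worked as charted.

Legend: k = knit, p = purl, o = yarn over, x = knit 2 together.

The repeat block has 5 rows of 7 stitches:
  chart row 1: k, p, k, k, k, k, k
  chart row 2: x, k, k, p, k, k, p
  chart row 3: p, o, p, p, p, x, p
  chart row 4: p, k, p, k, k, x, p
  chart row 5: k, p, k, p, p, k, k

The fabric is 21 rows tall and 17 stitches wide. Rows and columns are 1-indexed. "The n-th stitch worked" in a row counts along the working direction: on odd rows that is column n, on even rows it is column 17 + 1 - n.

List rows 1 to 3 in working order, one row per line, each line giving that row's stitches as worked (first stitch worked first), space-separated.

Result:
k p k k k k k k p k k k k k k p k
p p x k p p k p p x k p p k p p x
p o p p p x p p o p p p x p p o p

Derivation:
Row 1: chart row 1, RS - tile across columns 1-17 and work as-is.
Row 2: chart row 2, WS - tiled (columns 1-17): x k k p k k p x k k p k k p x k k; work from column 17 back to 1 with k<->p swapped.
Row 3: chart row 3, RS - tile across columns 1-17 and work as-is.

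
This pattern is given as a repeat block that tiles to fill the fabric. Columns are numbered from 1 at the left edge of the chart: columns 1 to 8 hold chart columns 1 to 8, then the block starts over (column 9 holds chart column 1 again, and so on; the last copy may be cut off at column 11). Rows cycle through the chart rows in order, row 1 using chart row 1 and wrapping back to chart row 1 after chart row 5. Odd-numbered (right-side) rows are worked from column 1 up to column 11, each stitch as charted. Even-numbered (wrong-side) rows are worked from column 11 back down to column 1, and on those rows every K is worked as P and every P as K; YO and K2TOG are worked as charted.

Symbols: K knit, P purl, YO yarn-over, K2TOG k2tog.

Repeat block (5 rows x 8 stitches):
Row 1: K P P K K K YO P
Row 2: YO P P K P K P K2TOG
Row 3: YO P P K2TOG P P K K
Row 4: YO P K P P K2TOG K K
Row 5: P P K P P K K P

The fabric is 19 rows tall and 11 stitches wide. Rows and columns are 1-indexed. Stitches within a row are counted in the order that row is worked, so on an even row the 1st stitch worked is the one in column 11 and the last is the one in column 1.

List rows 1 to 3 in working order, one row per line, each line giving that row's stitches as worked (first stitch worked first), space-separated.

Row 1: chart row 1, RS - tile across columns 1-11 and work as-is.
Row 2: chart row 2, WS - tiled (columns 1-11): YO P P K P K P K2TOG YO P P; work from column 11 back to 1 with K<->P swapped.
Row 3: chart row 3, RS - tile across columns 1-11 and work as-is.

Rows as worked:
K P P K K K YO P K P P
K K YO K2TOG K P K P K K YO
YO P P K2TOG P P K K YO P P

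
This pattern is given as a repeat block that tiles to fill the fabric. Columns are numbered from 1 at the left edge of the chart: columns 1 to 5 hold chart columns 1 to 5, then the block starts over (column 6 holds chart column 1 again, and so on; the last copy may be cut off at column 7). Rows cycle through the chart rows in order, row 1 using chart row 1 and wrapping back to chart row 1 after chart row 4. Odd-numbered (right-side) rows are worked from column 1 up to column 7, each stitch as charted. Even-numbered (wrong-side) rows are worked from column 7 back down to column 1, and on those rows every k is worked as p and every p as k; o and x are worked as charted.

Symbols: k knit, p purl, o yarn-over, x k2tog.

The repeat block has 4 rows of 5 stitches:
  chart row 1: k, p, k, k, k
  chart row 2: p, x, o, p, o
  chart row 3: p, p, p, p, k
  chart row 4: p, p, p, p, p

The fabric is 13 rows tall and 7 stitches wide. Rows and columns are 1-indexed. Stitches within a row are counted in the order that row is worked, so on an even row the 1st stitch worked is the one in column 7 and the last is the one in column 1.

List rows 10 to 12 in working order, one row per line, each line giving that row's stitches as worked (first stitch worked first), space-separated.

Result:
x k o k o x k
p p p p k p p
k k k k k k k

Derivation:
Row 10: chart row 2, WS - tiled (columns 1-7): p x o p o p x; work from column 7 back to 1 with k<->p swapped.
Row 11: chart row 3, RS - tile across columns 1-7 and work as-is.
Row 12: chart row 4, WS - tiled (columns 1-7): p p p p p p p; work from column 7 back to 1 with k<->p swapped.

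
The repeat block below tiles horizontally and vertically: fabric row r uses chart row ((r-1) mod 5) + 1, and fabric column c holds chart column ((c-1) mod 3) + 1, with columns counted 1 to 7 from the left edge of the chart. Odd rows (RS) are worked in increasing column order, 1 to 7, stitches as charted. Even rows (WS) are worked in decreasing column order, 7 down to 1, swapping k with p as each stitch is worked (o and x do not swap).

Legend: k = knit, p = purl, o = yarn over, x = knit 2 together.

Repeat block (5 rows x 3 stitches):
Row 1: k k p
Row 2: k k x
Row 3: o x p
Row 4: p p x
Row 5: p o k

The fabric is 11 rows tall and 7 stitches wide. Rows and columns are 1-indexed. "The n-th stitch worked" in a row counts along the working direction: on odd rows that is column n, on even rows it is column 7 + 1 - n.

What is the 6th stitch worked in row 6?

Result:
p

Derivation:
Row 6 uses chart row ((6-1) mod 5)+1 = 1. Row 6 is even, so WS.
Chart row 1 tiled across columns 1-7: k k p k k p k
Wrong side: read the tiled row from column 7 down to 1 and exchange k with p (leave o, x).
Row 6 as worked: p k p p k p p
The 6th stitch worked is p.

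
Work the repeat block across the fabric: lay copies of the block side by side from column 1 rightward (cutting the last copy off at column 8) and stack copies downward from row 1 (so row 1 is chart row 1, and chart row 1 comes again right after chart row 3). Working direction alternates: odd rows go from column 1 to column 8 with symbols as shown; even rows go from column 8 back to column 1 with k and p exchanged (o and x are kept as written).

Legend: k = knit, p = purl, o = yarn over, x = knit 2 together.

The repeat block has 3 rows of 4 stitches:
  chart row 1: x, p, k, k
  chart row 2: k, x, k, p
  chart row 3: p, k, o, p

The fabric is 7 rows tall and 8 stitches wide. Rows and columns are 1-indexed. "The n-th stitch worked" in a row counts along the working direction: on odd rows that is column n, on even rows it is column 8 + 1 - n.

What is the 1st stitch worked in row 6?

Row 6 uses chart row ((6-1) mod 3)+1 = 3. Row 6 is even, so WS.
Chart row 3 tiled across columns 1-8: p k o p p k o p
WS row: flip the tiled sequence (start at column 8) and apply k<->p; o and x stay.
Row 6 as worked: k o p k k o p k
The 1st stitch worked is k.

Result:
k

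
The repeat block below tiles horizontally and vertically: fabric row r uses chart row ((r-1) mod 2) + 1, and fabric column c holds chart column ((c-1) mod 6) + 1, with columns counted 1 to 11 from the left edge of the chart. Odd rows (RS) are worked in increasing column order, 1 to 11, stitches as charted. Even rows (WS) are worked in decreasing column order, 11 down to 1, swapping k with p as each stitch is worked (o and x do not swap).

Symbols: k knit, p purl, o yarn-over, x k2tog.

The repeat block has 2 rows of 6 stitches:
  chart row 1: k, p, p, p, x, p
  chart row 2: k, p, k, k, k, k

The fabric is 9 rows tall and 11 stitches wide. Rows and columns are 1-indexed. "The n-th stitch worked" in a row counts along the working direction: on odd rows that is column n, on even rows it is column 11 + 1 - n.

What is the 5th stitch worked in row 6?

For row 6: chart row = ((6-1) mod 2) + 1 = 2; this is a WS (even) row.
Chart row 2 tiled across columns 1-11: k p k k k k k p k k k
WS: work from column 11 back to column 1 (reverse the tiled row), swapping k<->p (o and x unchanged).
Row 6 as worked: p p p k p p p p p k p
The 5th stitch worked is p.

Stitch:
p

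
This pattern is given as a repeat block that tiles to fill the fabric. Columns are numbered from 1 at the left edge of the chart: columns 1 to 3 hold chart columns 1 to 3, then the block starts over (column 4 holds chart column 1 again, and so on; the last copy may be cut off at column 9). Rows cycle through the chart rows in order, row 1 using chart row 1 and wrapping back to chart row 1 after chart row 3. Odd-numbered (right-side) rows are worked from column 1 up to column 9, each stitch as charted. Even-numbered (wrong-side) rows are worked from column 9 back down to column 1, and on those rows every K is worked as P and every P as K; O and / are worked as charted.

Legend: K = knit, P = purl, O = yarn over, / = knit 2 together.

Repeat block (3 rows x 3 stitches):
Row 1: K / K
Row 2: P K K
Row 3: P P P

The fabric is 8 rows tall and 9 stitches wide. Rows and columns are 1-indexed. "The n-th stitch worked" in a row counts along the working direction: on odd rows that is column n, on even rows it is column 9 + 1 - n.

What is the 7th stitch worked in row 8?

For row 8: chart row = ((8-1) mod 3) + 1 = 2; this is a WS (even) row.
Chart row 2 tiled across columns 1-9: P K K P K K P K K
WS: work from column 9 back to column 1 (reverse the tiled row), swapping K<->P (O and / unchanged).
Row 8 as worked: P P K P P K P P K
Counting 7 along the worked row gives P.

== STITCH ==
P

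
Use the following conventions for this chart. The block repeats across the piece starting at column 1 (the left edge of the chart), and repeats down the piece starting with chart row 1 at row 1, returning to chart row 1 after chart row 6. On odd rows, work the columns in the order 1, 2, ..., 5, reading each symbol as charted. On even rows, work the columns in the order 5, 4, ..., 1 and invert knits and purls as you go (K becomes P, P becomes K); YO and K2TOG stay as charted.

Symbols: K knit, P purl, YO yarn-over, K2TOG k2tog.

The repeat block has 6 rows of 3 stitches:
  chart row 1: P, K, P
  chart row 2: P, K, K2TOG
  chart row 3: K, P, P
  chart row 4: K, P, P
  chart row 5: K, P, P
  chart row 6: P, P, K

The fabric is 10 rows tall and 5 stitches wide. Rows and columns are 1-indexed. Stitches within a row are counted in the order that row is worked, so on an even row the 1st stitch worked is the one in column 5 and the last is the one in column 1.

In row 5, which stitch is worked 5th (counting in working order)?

Stitch:
P

Derivation:
Row 5 uses chart row ((5-1) mod 6)+1 = 5. Row 5 is odd, so RS.
Chart row 5 tiled across columns 1-5: K P P K P
RS: work column 1 to column 5, symbols as charted — the tiled row is the row as worked.
Stitch 5 in working order -> P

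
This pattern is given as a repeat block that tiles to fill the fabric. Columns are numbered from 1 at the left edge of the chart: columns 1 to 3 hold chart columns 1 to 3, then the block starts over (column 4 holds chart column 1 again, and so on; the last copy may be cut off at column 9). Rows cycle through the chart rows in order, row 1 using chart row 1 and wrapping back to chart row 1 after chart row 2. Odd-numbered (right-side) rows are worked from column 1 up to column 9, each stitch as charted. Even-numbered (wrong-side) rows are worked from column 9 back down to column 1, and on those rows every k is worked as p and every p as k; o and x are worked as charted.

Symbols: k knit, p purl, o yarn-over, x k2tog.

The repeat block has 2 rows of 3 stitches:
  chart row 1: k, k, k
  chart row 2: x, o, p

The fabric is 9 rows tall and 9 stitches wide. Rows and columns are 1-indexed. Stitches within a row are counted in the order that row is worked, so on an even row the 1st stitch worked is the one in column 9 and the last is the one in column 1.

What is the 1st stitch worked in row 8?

Result:
k

Derivation:
Row 8 uses chart row ((8-1) mod 2)+1 = 2. Row 8 is even, so WS.
Chart row 2 tiled across columns 1-9: x o p x o p x o p
WS row: flip the tiled sequence (start at column 9) and apply k<->p; o and x stay.
Row 8 as worked: k o x k o x k o x
Counting 1 along the worked row gives k.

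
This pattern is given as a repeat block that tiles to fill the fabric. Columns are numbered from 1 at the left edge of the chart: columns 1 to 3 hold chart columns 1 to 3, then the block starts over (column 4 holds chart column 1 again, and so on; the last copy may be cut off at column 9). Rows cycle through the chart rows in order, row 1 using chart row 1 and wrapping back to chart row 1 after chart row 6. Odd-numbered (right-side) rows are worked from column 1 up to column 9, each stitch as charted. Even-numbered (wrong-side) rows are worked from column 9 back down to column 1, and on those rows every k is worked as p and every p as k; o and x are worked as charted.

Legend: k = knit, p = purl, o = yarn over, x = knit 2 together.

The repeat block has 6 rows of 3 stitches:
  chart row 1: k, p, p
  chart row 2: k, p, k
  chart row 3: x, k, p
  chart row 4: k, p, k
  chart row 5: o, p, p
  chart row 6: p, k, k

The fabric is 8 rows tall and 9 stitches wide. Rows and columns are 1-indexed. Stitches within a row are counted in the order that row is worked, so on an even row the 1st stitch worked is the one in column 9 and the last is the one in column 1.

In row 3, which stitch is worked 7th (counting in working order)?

== STITCH ==
x

Derivation:
For row 3: chart row = ((3-1) mod 6) + 1 = 3; this is a RS (odd) row.
Chart row 3 tiled across columns 1-9: x k p x k p x k p
RS row: no reversal, no swap; stitch n worked = column n.
Counting 7 along the worked row gives x.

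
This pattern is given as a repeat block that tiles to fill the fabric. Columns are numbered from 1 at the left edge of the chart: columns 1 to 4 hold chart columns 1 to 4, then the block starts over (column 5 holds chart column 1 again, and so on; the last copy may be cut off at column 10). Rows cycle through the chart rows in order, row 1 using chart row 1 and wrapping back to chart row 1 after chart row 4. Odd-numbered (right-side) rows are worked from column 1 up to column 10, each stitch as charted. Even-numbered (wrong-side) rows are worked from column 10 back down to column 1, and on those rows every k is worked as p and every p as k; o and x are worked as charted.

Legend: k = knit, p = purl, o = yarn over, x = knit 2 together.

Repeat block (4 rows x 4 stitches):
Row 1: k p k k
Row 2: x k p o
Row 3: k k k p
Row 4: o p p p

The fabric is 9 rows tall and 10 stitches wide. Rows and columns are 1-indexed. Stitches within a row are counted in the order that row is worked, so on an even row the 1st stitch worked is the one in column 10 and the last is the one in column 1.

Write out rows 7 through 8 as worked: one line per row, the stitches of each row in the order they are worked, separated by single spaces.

Row 7: chart row 3, RS - tile across columns 1-10 and work as-is.
Row 8: chart row 4, WS - tiled (columns 1-10): o p p p o p p p o p; work from column 10 back to 1 with k<->p swapped.

Result:
k k k p k k k p k k
k o k k k o k k k o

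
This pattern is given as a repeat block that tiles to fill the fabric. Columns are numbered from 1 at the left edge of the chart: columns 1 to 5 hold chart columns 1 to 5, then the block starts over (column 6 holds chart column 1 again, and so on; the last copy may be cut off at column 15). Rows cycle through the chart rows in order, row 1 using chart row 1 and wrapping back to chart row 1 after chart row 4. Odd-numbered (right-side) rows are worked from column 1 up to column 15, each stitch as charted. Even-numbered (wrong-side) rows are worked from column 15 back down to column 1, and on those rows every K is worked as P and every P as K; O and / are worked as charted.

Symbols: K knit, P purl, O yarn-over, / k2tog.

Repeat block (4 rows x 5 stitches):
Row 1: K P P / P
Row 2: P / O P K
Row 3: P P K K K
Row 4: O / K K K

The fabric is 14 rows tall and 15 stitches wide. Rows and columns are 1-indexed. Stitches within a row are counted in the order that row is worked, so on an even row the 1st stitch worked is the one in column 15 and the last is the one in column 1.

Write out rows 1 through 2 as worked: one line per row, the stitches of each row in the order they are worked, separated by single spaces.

== ROWS AS WORKED ==
K P P / P K P P / P K P P / P
P K O / K P K O / K P K O / K

Derivation:
Row 1: chart row 1, RS - tile across columns 1-15 and work as-is.
Row 2: chart row 2, WS - tiled (columns 1-15): P / O P K P / O P K P / O P K; work from column 15 back to 1 with K<->P swapped.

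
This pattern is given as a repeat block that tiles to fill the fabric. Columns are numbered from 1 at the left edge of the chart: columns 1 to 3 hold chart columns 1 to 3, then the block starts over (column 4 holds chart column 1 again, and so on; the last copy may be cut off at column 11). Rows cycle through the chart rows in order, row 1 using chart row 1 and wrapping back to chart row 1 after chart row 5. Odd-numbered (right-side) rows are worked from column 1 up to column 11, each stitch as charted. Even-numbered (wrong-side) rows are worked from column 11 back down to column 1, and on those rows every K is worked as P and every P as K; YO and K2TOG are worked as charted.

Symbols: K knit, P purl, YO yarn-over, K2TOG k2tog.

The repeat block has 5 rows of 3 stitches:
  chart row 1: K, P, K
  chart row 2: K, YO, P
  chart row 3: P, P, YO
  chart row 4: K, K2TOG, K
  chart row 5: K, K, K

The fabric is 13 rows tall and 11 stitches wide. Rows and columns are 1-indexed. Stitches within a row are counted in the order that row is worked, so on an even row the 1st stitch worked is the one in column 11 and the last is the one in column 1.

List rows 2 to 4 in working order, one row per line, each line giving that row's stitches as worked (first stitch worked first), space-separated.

== ROWS AS WORKED ==
YO P K YO P K YO P K YO P
P P YO P P YO P P YO P P
K2TOG P P K2TOG P P K2TOG P P K2TOG P

Derivation:
Row 2: chart row 2, WS - tiled (columns 1-11): K YO P K YO P K YO P K YO; work from column 11 back to 1 with K<->P swapped.
Row 3: chart row 3, RS - tile across columns 1-11 and work as-is.
Row 4: chart row 4, WS - tiled (columns 1-11): K K2TOG K K K2TOG K K K2TOG K K K2TOG; work from column 11 back to 1 with K<->P swapped.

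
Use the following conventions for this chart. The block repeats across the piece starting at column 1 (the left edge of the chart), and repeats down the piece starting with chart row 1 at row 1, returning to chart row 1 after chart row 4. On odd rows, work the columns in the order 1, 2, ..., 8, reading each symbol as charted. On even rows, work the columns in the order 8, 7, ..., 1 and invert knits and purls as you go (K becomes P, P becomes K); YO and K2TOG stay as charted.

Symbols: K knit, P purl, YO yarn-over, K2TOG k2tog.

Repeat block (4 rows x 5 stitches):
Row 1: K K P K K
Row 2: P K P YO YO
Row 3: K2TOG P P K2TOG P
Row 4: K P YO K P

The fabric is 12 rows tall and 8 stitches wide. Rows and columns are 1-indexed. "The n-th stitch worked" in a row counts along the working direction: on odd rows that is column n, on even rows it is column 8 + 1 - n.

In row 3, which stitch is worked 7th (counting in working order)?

Row 3: (3-1) mod 4 = 2, so use chart row 3. Odd row -> RS.
Chart row 3 tiled across columns 1-8: K2TOG P P K2TOG P K2TOG P P
Right side: take the tiled row as-is (worked left to right from column 1).
Stitch 7 in working order -> P

== STITCH ==
P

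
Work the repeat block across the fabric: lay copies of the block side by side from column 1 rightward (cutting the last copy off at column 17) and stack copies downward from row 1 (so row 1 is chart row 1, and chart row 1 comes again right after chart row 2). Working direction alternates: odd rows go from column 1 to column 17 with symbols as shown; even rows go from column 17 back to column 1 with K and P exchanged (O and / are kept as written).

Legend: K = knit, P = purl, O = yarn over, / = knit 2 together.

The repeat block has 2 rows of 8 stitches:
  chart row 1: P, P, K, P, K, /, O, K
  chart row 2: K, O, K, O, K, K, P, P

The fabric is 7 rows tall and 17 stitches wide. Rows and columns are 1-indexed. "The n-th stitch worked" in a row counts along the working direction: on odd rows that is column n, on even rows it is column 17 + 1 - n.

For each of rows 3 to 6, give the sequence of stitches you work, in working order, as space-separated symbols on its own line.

Row 3: chart row 1, RS - tile across columns 1-17 and work as-is.
Row 4: chart row 2, WS - tiled (columns 1-17): K O K O K K P P K O K O K K P P K; work from column 17 back to 1 with K<->P swapped.
Row 5: chart row 1, RS - tile across columns 1-17 and work as-is.
Row 6: chart row 2, WS - tiled (columns 1-17): K O K O K K P P K O K O K K P P K; work from column 17 back to 1 with K<->P swapped.

Result:
P P K P K / O K P P K P K / O K P
P K K P P O P O P K K P P O P O P
P P K P K / O K P P K P K / O K P
P K K P P O P O P K K P P O P O P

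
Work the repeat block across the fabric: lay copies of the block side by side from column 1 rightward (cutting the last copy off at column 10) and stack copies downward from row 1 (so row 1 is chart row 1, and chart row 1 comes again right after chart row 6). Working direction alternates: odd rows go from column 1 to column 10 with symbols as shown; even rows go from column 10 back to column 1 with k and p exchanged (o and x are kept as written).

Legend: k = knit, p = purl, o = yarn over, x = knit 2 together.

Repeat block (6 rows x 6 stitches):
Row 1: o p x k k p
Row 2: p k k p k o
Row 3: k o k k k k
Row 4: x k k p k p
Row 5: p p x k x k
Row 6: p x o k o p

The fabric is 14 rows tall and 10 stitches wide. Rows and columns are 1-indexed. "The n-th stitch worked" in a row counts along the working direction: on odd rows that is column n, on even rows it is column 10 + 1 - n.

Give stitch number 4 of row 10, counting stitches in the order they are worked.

Row 10 uses chart row ((10-1) mod 6)+1 = 4. Row 10 is even, so WS.
Chart row 4 tiled across columns 1-10: x k k p k p x k k p
WS: work from column 10 back to column 1 (reverse the tiled row), swapping k<->p (o and x unchanged).
Row 10 as worked: k p p x k p k p p x
The 4th stitch worked is x.

== STITCH ==
x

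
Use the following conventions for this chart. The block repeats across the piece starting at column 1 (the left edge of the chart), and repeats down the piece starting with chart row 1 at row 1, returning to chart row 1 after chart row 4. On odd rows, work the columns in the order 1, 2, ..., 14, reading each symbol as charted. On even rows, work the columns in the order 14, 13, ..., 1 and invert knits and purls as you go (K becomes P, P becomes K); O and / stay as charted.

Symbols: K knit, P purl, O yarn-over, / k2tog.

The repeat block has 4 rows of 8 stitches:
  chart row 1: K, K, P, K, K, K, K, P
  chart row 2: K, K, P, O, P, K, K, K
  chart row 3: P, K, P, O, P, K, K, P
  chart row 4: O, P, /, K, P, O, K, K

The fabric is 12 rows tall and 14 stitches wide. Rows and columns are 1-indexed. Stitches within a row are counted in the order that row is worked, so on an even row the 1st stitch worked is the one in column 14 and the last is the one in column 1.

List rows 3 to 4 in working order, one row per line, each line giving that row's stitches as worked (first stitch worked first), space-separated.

Result:
P K P O P K K P P K P O P K
O K P / K O P P O K P / K O

Derivation:
Row 3: chart row 3, RS - tile across columns 1-14 and work as-is.
Row 4: chart row 4, WS - tiled (columns 1-14): O P / K P O K K O P / K P O; work from column 14 back to 1 with K<->P swapped.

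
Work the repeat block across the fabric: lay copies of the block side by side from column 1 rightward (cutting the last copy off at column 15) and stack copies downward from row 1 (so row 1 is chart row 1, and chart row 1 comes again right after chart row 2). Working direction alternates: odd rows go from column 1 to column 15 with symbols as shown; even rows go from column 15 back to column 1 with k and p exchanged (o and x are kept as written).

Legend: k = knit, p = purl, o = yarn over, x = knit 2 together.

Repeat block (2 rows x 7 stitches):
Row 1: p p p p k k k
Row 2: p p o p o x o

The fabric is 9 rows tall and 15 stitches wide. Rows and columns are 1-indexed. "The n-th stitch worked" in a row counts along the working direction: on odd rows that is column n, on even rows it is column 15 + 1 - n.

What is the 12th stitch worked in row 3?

For row 3: chart row = ((3-1) mod 2) + 1 = 1; this is a RS (odd) row.
Chart row 1 tiled across columns 1-15: p p p p k k k p p p p k k k p
RS row: no reversal, no swap; stitch n worked = column n.
Counting 12 along the worked row gives k.

Result:
k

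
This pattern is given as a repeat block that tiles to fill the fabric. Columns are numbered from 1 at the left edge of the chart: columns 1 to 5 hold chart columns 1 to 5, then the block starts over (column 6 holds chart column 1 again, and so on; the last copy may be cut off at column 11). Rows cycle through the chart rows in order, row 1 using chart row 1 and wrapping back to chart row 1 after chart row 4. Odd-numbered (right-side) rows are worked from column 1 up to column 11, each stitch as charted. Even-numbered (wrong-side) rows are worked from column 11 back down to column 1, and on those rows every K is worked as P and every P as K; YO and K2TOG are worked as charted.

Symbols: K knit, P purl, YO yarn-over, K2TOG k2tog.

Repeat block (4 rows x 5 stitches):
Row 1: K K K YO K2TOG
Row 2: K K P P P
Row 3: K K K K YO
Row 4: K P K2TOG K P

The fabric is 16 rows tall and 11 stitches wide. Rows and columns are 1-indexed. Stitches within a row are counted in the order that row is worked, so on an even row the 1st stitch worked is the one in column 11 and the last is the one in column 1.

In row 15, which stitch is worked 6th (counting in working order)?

Row 15 uses chart row ((15-1) mod 4)+1 = 3. Row 15 is odd, so RS.
Chart row 3 tiled across columns 1-11: K K K K YO K K K K YO K
RS: work column 1 to column 11, symbols as charted — the tiled row is the row as worked.
The 6th stitch worked is K.

Result:
K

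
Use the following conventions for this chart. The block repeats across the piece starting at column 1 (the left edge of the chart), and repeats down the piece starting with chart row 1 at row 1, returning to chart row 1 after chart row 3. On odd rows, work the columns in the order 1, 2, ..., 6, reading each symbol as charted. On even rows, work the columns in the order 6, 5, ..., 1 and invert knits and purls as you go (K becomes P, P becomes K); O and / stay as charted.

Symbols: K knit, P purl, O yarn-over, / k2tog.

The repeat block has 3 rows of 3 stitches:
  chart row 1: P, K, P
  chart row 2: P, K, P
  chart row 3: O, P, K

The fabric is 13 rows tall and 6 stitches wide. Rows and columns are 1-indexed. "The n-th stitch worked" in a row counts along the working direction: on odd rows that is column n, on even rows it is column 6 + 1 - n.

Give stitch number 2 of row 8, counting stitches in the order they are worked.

Result:
P

Derivation:
Row 8 uses chart row ((8-1) mod 3)+1 = 2. Row 8 is even, so WS.
Chart row 2 tiled across columns 1-6: P K P P K P
WS row: flip the tiled sequence (start at column 6) and apply K<->P; O and / stay.
Row 8 as worked: K P K K P K
The 2nd stitch worked is P.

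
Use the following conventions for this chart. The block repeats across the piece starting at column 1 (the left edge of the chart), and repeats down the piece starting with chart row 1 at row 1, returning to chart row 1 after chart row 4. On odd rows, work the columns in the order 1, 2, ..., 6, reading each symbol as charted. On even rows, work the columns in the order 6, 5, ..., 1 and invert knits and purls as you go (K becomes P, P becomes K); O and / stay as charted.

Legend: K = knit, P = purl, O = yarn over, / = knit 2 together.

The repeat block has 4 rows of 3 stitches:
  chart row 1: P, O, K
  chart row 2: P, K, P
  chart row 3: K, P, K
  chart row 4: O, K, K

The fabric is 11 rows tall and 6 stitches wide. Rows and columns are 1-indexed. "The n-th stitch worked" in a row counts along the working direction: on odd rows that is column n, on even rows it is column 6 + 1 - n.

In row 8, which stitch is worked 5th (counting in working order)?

== STITCH ==
P

Derivation:
Row 8: (8-1) mod 4 = 3, so use chart row 4. Even row -> WS.
Chart row 4 tiled across columns 1-6: O K K O K K
WS: work from column 6 back to column 1 (reverse the tiled row), swapping K<->P (O and / unchanged).
Row 8 as worked: P P O P P O
Counting 5 along the worked row gives P.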